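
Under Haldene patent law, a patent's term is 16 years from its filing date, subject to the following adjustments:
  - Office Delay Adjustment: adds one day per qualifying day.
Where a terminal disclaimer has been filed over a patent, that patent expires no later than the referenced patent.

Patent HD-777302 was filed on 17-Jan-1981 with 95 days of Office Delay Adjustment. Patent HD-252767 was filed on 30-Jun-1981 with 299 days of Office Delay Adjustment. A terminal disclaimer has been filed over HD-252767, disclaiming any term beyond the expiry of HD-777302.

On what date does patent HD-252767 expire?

Natural term of HD-252767:
  Base: filing + 16 years → 30 June 1997.
  Office Delay Adjustment: +299 days → 25 April 1998.
Expiry of referenced patent HD-777302:
  Base: filing + 16 years → 17 January 1997.
  Office Delay Adjustment: +95 days → 22 April 1997.
Terminal disclaimer: HD-252767 expires on the earlier of 25 April 1998 and 22 April 1997.

April 22, 1997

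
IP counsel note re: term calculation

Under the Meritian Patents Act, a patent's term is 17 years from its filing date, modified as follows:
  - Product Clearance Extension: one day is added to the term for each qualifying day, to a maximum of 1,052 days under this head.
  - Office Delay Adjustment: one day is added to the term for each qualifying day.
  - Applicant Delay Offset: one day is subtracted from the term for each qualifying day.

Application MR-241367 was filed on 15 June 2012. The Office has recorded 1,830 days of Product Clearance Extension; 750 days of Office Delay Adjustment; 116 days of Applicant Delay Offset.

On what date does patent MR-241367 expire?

Base term: filing date + 17 years → 15 June 2029.
Product Clearance Extension: 1830 days claimed exceeds the 1052-day cap, so +1052 days → 2 May 2032.
Office Delay Adjustment: +750 days → 22 May 2034.
Applicant Delay Offset: −116 days → 26 January 2034.

2034-01-26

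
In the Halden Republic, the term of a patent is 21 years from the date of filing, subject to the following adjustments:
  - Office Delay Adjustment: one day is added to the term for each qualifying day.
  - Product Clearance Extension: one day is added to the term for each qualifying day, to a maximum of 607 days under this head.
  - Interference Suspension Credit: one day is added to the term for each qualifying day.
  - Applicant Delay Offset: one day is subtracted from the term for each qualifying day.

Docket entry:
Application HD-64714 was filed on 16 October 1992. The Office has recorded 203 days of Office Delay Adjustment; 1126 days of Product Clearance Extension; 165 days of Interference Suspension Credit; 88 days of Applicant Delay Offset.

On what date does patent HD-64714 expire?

Base term: filing date + 21 years → 16 October 2013.
Office Delay Adjustment: +203 days → 7 May 2014.
Product Clearance Extension: 1126 days claimed exceeds the 607-day cap, so +607 days → 4 January 2016.
Interference Suspension Credit: +165 days → 17 June 2016.
Applicant Delay Offset: −88 days → 21 March 2016.

March 21, 2016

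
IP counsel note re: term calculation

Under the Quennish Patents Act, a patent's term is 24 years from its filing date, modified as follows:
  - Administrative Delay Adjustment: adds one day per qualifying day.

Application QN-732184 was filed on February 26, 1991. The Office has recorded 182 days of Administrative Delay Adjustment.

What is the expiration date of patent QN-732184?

Base term: filing date + 24 years → 26 February 2015.
Administrative Delay Adjustment: +182 days → 27 August 2015.

August 27, 2015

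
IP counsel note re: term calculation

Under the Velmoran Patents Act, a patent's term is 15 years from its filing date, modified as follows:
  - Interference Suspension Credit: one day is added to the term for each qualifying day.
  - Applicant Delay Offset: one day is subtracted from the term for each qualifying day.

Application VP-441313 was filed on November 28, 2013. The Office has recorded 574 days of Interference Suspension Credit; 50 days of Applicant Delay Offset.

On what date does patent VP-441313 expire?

Base term: filing date + 15 years → 28 November 2028.
Interference Suspension Credit: +574 days → 25 June 2030.
Applicant Delay Offset: −50 days → 6 May 2030.

2030-05-06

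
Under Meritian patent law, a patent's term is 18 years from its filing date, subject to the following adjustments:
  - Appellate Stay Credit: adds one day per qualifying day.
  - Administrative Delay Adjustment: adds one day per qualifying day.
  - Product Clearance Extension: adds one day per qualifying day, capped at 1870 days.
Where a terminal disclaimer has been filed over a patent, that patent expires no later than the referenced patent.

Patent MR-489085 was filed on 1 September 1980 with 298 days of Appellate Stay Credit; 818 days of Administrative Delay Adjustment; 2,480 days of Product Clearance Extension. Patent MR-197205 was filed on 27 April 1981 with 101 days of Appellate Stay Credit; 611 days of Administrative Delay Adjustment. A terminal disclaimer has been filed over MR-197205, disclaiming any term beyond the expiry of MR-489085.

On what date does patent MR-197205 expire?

2001-04-08

Natural term of MR-197205:
  Base: filing + 18 years → 27 April 1999.
  Appellate Stay Credit: +101 days → 6 August 1999.
  Administrative Delay Adjustment: +611 days → 8 April 2001.
Expiry of referenced patent MR-489085:
  Base: filing + 18 years → 1 September 1998.
  Appellate Stay Credit: +298 days → 26 June 1999.
  Administrative Delay Adjustment: +818 days → 21 September 2001.
  Product Clearance Extension: 2480 days claimed exceeds the 1870-day cap, so +1870 days → 4 November 2006.
Terminal disclaimer: MR-197205 expires on the earlier of 8 April 2001 and 4 November 2006.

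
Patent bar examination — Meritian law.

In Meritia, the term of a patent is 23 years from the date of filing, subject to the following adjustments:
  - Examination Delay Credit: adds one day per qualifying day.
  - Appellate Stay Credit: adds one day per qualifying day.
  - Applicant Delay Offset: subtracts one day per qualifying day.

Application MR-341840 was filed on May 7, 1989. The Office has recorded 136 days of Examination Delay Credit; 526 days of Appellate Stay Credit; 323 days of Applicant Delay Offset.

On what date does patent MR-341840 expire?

Base term: filing date + 23 years → 7 May 2012.
Examination Delay Credit: +136 days → 20 September 2012.
Appellate Stay Credit: +526 days → 28 February 2014.
Applicant Delay Offset: −323 days → 11 April 2013.

April 11, 2013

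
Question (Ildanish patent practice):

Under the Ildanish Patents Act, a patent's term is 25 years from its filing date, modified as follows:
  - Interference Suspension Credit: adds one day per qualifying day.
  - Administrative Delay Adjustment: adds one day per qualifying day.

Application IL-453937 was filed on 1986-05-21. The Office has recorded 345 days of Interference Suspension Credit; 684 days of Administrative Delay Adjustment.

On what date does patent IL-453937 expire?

Base term: filing date + 25 years → 21 May 2011.
Interference Suspension Credit: +345 days → 30 April 2012.
Administrative Delay Adjustment: +684 days → 15 March 2014.

March 15, 2014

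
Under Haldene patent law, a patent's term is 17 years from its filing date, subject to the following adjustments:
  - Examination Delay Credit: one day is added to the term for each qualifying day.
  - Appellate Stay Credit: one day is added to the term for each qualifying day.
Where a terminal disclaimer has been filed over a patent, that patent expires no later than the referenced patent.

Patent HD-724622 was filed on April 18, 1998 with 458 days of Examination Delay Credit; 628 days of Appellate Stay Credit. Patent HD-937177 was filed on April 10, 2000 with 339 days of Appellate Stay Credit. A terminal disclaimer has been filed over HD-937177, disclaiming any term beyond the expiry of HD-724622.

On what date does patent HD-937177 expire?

2018-03-15

Natural term of HD-937177:
  Base: filing + 17 years → 10 April 2017.
  Appellate Stay Credit: +339 days → 15 March 2018.
Expiry of referenced patent HD-724622:
  Base: filing + 17 years → 18 April 2015.
  Examination Delay Credit: +458 days → 19 July 2016.
  Appellate Stay Credit: +628 days → 8 April 2018.
Terminal disclaimer: HD-937177 expires on the earlier of 15 March 2018 and 8 April 2018.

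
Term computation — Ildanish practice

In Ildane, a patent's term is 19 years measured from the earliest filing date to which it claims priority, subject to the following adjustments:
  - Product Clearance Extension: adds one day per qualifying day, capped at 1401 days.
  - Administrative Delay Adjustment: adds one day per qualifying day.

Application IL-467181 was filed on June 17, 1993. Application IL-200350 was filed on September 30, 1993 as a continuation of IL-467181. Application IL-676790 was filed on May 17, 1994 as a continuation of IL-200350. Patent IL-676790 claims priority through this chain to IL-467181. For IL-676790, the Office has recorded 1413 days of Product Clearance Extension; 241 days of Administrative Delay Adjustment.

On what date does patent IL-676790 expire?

Earliest priority filing: 17 June 1993.
Base term: 17 June 1993 + 19 years → 17 June 2012.
Product Clearance Extension: 1413 days claimed exceeds the 1401-day cap, so +1401 days → 18 April 2016.
Administrative Delay Adjustment: +241 days → 15 December 2016.

December 15, 2016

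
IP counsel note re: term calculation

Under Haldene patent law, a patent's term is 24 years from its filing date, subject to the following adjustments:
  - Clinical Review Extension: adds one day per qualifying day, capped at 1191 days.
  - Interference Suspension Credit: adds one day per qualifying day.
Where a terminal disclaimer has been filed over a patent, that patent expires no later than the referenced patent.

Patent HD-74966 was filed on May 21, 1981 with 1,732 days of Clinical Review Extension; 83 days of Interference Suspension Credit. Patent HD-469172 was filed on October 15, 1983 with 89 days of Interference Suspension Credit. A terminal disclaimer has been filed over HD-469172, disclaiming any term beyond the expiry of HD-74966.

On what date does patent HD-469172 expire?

2008-01-12

Natural term of HD-469172:
  Base: filing + 24 years → 15 October 2007.
  Interference Suspension Credit: +89 days → 12 January 2008.
Expiry of referenced patent HD-74966:
  Base: filing + 24 years → 21 May 2005.
  Clinical Review Extension: 1732 days claimed exceeds the 1191-day cap, so +1191 days → 24 August 2008.
  Interference Suspension Credit: +83 days → 15 November 2008.
Terminal disclaimer: HD-469172 expires on the earlier of 12 January 2008 and 15 November 2008.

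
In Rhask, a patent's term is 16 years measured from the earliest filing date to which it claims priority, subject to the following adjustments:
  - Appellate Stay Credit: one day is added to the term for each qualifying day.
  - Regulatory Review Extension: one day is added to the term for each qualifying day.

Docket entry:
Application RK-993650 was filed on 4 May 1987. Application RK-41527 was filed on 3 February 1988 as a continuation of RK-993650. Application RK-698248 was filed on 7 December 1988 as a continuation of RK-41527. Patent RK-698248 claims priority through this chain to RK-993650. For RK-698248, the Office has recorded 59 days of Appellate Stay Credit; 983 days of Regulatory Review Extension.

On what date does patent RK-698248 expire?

March 11, 2006

Earliest priority filing: 4 May 1987.
Base term: 4 May 1987 + 16 years → 4 May 2003.
Appellate Stay Credit: +59 days → 2 July 2003.
Regulatory Review Extension: +983 days → 11 March 2006.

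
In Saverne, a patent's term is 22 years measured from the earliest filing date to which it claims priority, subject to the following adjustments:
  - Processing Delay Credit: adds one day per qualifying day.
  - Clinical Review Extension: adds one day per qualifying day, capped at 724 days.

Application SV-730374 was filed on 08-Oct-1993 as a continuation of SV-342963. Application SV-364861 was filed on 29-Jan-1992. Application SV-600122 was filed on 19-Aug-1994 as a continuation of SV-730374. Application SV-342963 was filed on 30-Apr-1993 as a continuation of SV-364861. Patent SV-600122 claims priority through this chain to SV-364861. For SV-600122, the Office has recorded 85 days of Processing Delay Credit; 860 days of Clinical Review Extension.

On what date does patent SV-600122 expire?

Earliest priority filing: 29 January 1992.
Base term: 29 January 1992 + 22 years → 29 January 2014.
Processing Delay Credit: +85 days → 24 April 2014.
Clinical Review Extension: 860 days claimed exceeds the 724-day cap, so +724 days → 17 April 2016.

April 17, 2016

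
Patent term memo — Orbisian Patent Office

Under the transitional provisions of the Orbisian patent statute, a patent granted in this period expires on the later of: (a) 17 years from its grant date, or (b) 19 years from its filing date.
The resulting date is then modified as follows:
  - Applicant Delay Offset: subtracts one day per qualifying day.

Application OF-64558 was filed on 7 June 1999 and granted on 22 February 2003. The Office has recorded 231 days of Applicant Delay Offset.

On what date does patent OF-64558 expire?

2019-07-06

(a) grant + 17 years → 22 February 2020.
(b) filing + 19 years → 7 June 2018.
Later of the two: 22 February 2020.
Applicant Delay Offset: −231 days → 6 July 2019.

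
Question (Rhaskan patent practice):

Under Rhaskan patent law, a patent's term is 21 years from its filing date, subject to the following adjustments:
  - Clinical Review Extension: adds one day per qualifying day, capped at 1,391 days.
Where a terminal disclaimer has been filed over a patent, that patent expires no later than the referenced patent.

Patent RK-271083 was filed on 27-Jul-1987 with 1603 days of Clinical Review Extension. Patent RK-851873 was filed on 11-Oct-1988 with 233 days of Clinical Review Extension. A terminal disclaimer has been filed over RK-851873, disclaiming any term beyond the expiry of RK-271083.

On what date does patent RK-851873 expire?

June 1, 2010

Natural term of RK-851873:
  Base: filing + 21 years → 11 October 2009.
  Clinical Review Extension: 233 days (within the 1391-day cap) → +233 days → 1 June 2010.
Expiry of referenced patent RK-271083:
  Base: filing + 21 years → 27 July 2008.
  Clinical Review Extension: 1603 days claimed exceeds the 1391-day cap, so +1391 days → 18 May 2012.
Terminal disclaimer: RK-851873 expires on the earlier of 1 June 2010 and 18 May 2012.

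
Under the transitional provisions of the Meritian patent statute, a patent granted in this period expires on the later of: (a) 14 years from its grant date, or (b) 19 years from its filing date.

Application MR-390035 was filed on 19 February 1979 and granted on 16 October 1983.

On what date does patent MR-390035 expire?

February 19, 1998

(a) grant + 14 years → 16 October 1997.
(b) filing + 19 years → 19 February 1998.
Later of the two: 19 February 1998.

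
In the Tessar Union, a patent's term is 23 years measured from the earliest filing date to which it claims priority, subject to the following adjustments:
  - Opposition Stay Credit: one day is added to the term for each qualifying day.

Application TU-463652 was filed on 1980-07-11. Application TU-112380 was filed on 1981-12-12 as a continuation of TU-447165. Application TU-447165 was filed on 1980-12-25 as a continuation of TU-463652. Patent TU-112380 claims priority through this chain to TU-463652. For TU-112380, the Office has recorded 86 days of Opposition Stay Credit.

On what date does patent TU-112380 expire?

Earliest priority filing: 11 July 1980.
Base term: 11 July 1980 + 23 years → 11 July 2003.
Opposition Stay Credit: +86 days → 5 October 2003.

2003-10-05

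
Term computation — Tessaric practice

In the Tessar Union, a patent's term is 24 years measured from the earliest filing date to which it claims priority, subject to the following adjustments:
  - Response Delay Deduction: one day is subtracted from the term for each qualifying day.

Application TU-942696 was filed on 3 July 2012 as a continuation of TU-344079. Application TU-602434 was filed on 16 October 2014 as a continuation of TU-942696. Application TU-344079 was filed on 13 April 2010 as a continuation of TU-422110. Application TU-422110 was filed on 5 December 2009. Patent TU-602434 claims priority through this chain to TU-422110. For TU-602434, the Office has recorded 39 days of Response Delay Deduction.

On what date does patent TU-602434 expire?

October 27, 2033

Earliest priority filing: 5 December 2009.
Base term: 5 December 2009 + 24 years → 5 December 2033.
Response Delay Deduction: −39 days → 27 October 2033.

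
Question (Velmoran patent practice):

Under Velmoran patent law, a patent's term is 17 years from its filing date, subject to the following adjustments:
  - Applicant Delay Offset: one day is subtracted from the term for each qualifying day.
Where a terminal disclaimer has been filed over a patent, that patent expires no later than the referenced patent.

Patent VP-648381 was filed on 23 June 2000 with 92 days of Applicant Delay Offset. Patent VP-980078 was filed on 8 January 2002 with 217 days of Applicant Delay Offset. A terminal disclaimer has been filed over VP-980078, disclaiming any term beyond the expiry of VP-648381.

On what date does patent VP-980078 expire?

Natural term of VP-980078:
  Base: filing + 17 years → 8 January 2019.
  Applicant Delay Offset: −217 days → 5 June 2018.
Expiry of referenced patent VP-648381:
  Base: filing + 17 years → 23 June 2017.
  Applicant Delay Offset: −92 days → 23 March 2017.
Terminal disclaimer: VP-980078 expires on the earlier of 5 June 2018 and 23 March 2017.

March 23, 2017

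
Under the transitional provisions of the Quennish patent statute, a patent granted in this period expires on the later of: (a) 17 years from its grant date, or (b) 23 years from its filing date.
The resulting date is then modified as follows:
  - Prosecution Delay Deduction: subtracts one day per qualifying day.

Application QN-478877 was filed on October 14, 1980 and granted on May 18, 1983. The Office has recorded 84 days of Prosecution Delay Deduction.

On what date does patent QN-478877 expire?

(a) grant + 17 years → 18 May 2000.
(b) filing + 23 years → 14 October 2003.
Later of the two: 14 October 2003.
Prosecution Delay Deduction: −84 days → 22 July 2003.

2003-07-22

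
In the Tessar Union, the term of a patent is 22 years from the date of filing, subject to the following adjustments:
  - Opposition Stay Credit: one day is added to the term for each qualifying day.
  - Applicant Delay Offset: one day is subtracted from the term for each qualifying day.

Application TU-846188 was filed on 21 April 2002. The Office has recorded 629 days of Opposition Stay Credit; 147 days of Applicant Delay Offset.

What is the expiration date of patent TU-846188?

Base term: filing date + 22 years → 21 April 2024.
Opposition Stay Credit: +629 days → 10 January 2026.
Applicant Delay Offset: −147 days → 16 August 2025.

2025-08-16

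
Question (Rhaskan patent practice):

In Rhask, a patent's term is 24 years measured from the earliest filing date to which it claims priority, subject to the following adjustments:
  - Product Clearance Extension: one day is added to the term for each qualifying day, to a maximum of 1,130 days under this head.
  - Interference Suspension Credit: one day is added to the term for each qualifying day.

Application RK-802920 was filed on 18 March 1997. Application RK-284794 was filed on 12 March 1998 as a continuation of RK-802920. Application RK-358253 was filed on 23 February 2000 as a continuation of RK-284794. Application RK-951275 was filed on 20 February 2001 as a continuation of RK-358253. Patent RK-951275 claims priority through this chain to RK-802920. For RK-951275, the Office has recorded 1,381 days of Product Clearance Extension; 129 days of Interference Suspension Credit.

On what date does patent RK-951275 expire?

2024-08-28

Earliest priority filing: 18 March 1997.
Base term: 18 March 1997 + 24 years → 18 March 2021.
Product Clearance Extension: 1381 days claimed exceeds the 1130-day cap, so +1130 days → 21 April 2024.
Interference Suspension Credit: +129 days → 28 August 2024.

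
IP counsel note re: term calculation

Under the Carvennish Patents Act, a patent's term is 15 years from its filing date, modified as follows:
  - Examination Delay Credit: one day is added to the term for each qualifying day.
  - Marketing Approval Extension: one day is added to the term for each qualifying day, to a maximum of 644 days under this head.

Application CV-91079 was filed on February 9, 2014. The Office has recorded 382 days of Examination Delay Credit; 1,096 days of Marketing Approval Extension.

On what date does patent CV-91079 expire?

Base term: filing date + 15 years → 9 February 2029.
Examination Delay Credit: +382 days → 26 February 2030.
Marketing Approval Extension: 1096 days claimed exceeds the 644-day cap, so +644 days → 2 December 2031.

December 2, 2031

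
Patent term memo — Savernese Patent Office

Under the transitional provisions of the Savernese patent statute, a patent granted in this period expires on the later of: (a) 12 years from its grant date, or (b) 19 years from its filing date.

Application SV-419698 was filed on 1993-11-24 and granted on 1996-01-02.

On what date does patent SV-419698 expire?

(a) grant + 12 years → 2 January 2008.
(b) filing + 19 years → 24 November 2012.
Later of the two: 24 November 2012.

2012-11-24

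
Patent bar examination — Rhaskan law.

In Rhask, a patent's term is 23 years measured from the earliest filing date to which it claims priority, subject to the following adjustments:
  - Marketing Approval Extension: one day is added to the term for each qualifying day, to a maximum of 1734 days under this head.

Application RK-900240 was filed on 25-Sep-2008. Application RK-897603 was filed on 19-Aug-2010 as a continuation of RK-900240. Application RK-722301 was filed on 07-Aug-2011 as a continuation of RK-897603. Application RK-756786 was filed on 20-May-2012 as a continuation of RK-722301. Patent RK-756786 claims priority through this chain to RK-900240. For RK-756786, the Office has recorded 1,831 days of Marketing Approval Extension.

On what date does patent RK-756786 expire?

Earliest priority filing: 25 September 2008.
Base term: 25 September 2008 + 23 years → 25 September 2031.
Marketing Approval Extension: 1831 days claimed exceeds the 1734-day cap, so +1734 days → 24 June 2036.

2036-06-24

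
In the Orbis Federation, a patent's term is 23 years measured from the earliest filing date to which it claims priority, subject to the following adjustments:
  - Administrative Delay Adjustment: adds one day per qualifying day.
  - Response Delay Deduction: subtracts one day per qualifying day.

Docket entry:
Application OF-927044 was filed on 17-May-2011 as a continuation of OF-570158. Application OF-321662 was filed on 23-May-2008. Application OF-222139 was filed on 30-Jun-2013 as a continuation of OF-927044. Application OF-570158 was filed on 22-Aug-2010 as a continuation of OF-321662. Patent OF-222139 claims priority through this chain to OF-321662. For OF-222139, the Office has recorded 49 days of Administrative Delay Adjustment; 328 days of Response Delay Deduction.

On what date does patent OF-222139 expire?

Earliest priority filing: 23 May 2008.
Base term: 23 May 2008 + 23 years → 23 May 2031.
Administrative Delay Adjustment: +49 days → 11 July 2031.
Response Delay Deduction: −328 days → 17 August 2030.

August 17, 2030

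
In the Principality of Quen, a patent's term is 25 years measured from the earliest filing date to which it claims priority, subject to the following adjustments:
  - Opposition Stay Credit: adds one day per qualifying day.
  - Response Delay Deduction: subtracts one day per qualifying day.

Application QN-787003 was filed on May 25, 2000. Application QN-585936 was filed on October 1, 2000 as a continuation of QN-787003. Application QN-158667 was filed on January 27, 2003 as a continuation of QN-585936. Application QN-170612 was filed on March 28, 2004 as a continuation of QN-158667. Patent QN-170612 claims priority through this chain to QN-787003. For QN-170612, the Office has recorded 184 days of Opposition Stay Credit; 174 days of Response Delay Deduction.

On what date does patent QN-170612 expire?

Earliest priority filing: 25 May 2000.
Base term: 25 May 2000 + 25 years → 25 May 2025.
Opposition Stay Credit: +184 days → 25 November 2025.
Response Delay Deduction: −174 days → 4 June 2025.

June 4, 2025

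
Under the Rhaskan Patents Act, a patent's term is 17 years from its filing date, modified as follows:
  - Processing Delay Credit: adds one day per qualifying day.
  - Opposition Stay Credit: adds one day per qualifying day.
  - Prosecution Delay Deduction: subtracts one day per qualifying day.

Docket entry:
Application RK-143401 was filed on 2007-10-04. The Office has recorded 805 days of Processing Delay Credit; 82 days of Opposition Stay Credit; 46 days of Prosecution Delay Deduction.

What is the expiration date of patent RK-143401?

Base term: filing date + 17 years → 4 October 2024.
Processing Delay Credit: +805 days → 18 December 2026.
Opposition Stay Credit: +82 days → 10 March 2027.
Prosecution Delay Deduction: −46 days → 23 January 2027.

January 23, 2027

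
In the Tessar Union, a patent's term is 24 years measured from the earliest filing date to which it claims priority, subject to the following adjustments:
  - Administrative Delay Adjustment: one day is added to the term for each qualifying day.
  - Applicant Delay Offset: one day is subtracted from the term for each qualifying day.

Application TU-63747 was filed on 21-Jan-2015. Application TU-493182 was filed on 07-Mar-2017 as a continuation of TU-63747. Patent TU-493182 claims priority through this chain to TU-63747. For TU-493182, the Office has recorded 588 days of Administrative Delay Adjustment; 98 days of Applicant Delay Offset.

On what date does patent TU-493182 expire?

May 25, 2040

Earliest priority filing: 21 January 2015.
Base term: 21 January 2015 + 24 years → 21 January 2039.
Administrative Delay Adjustment: +588 days → 31 August 2040.
Applicant Delay Offset: −98 days → 25 May 2040.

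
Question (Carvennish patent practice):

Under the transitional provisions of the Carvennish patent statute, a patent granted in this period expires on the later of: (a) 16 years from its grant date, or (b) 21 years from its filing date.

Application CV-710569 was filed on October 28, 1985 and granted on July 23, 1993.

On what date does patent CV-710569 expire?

July 23, 2009

(a) grant + 16 years → 23 July 2009.
(b) filing + 21 years → 28 October 2006.
Later of the two: 23 July 2009.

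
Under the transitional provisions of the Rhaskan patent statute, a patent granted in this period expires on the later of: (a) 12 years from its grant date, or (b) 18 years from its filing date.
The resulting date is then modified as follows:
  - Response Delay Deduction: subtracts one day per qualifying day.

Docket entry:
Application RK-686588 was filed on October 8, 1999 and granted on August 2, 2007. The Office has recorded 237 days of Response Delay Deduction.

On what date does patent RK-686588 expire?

(a) grant + 12 years → 2 August 2019.
(b) filing + 18 years → 8 October 2017.
Later of the two: 2 August 2019.
Response Delay Deduction: −237 days → 8 December 2018.

December 8, 2018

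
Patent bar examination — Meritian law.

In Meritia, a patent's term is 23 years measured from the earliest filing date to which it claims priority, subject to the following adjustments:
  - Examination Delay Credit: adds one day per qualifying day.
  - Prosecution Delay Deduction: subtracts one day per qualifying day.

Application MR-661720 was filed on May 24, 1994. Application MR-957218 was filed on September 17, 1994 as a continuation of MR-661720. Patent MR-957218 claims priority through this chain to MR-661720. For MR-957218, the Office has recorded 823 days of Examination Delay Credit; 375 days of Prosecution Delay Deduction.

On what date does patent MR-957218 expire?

2018-08-15

Earliest priority filing: 24 May 1994.
Base term: 24 May 1994 + 23 years → 24 May 2017.
Examination Delay Credit: +823 days → 25 August 2019.
Prosecution Delay Deduction: −375 days → 15 August 2018.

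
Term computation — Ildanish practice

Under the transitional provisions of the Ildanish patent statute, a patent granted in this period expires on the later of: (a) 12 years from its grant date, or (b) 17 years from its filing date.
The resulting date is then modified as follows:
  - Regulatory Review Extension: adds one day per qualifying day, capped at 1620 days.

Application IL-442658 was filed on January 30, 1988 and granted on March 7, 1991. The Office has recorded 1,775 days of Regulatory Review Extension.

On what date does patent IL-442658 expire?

2009-07-08

(a) grant + 12 years → 7 March 2003.
(b) filing + 17 years → 30 January 2005.
Later of the two: 30 January 2005.
Regulatory Review Extension: 1775 days claimed exceeds the 1620-day cap, so +1620 days → 8 July 2009.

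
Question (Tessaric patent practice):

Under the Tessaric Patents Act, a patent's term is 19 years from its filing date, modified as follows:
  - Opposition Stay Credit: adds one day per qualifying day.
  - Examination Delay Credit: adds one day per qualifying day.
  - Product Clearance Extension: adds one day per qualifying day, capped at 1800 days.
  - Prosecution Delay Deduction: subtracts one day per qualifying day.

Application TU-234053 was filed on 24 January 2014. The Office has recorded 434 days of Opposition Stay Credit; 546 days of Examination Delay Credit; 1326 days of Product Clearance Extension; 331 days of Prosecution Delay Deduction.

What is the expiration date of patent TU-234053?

Base term: filing date + 19 years → 24 January 2033.
Opposition Stay Credit: +434 days → 3 April 2034.
Examination Delay Credit: +546 days → 1 October 2035.
Product Clearance Extension: 1326 days (within the 1800-day cap) → +1326 days → 19 May 2039.
Prosecution Delay Deduction: −331 days → 22 June 2038.

June 22, 2038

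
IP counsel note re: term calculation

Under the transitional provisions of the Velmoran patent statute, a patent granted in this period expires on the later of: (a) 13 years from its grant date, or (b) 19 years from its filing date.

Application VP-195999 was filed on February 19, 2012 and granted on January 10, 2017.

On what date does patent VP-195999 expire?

February 19, 2031

(a) grant + 13 years → 10 January 2030.
(b) filing + 19 years → 19 February 2031.
Later of the two: 19 February 2031.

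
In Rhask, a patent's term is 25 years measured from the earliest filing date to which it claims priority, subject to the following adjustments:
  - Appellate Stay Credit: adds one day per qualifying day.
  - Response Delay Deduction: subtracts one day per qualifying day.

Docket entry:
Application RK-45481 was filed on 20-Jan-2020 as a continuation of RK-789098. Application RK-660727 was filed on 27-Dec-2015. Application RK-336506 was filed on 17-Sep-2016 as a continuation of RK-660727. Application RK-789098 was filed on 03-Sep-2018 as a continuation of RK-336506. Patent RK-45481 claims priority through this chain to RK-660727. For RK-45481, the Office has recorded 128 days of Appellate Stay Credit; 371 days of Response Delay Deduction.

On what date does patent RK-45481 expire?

2040-04-28

Earliest priority filing: 27 December 2015.
Base term: 27 December 2015 + 25 years → 27 December 2040.
Appellate Stay Credit: +128 days → 4 May 2041.
Response Delay Deduction: −371 days → 28 April 2040.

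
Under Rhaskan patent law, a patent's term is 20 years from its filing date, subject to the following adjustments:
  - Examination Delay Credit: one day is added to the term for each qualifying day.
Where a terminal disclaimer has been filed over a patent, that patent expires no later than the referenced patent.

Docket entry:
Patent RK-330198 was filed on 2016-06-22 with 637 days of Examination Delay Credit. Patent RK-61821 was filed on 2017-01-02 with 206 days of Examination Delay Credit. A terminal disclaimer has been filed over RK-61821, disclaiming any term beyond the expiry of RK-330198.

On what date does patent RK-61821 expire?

July 27, 2037

Natural term of RK-61821:
  Base: filing + 20 years → 2 January 2037.
  Examination Delay Credit: +206 days → 27 July 2037.
Expiry of referenced patent RK-330198:
  Base: filing + 20 years → 22 June 2036.
  Examination Delay Credit: +637 days → 21 March 2038.
Terminal disclaimer: RK-61821 expires on the earlier of 27 July 2037 and 21 March 2038.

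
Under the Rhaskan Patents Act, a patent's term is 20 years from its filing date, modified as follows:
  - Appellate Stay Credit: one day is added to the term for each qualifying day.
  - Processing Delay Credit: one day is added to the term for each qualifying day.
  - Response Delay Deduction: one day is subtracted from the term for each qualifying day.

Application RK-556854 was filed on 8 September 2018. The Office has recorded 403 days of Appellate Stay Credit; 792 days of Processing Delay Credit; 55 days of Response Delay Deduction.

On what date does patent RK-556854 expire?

Base term: filing date + 20 years → 8 September 2038.
Appellate Stay Credit: +403 days → 16 October 2039.
Processing Delay Credit: +792 days → 16 December 2041.
Response Delay Deduction: −55 days → 22 October 2041.

2041-10-22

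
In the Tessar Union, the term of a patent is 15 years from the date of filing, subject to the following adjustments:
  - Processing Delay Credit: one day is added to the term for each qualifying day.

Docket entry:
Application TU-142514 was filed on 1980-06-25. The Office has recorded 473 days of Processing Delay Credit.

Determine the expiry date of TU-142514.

Base term: filing date + 15 years → 25 June 1995.
Processing Delay Credit: +473 days → 10 October 1996.

1996-10-10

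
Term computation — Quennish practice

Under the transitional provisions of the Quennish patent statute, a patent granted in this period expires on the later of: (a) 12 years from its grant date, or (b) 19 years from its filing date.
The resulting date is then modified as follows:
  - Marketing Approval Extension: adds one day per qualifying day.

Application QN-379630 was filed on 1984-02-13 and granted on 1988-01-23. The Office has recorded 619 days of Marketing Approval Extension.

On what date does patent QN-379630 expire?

(a) grant + 12 years → 23 January 2000.
(b) filing + 19 years → 13 February 2003.
Later of the two: 13 February 2003.
Marketing Approval Extension: +619 days → 24 October 2004.

2004-10-24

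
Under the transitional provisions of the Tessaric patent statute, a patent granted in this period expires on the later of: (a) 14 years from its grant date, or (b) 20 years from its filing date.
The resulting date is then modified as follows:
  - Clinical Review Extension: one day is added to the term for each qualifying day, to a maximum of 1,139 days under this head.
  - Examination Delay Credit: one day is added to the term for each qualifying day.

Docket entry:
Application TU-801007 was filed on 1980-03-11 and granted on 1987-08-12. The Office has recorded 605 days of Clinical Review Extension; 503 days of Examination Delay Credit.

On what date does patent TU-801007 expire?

August 24, 2004

(a) grant + 14 years → 12 August 2001.
(b) filing + 20 years → 11 March 2000.
Later of the two: 12 August 2001.
Clinical Review Extension: 605 days (within the 1139-day cap) → +605 days → 9 April 2003.
Examination Delay Credit: +503 days → 24 August 2004.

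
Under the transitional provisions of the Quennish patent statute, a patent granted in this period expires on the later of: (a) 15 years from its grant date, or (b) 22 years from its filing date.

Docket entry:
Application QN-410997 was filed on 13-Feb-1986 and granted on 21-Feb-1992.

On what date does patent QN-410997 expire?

(a) grant + 15 years → 21 February 2007.
(b) filing + 22 years → 13 February 2008.
Later of the two: 13 February 2008.

2008-02-13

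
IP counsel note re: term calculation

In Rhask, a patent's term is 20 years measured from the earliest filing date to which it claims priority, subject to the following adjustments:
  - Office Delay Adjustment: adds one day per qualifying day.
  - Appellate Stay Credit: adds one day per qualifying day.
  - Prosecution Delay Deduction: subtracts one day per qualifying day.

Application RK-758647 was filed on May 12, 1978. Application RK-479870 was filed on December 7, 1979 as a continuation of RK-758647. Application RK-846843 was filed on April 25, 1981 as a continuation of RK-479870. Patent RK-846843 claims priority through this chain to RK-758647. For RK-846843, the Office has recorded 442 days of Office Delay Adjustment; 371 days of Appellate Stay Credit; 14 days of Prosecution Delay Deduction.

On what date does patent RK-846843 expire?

Earliest priority filing: 12 May 1978.
Base term: 12 May 1978 + 20 years → 12 May 1998.
Office Delay Adjustment: +442 days → 28 July 1999.
Appellate Stay Credit: +371 days → 2 August 2000.
Prosecution Delay Deduction: −14 days → 19 July 2000.

2000-07-19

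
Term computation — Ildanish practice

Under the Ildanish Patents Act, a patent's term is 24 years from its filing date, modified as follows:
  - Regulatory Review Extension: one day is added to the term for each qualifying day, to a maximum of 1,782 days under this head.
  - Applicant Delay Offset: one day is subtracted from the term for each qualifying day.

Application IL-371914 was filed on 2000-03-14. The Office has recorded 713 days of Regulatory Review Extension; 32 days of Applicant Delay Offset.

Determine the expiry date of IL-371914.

Base term: filing date + 24 years → 14 March 2024.
Regulatory Review Extension: 713 days (within the 1782-day cap) → +713 days → 25 February 2026.
Applicant Delay Offset: −32 days → 24 January 2026.

2026-01-24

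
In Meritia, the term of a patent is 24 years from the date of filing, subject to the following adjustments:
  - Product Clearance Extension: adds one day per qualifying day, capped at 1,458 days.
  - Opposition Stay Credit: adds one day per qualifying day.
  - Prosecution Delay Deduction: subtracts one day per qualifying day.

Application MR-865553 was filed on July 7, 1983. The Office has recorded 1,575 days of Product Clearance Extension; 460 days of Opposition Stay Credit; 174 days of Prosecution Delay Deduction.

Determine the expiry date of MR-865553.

Base term: filing date + 24 years → 7 July 2007.
Product Clearance Extension: 1575 days claimed exceeds the 1458-day cap, so +1458 days → 4 July 2011.
Opposition Stay Credit: +460 days → 6 October 2012.
Prosecution Delay Deduction: −174 days → 15 April 2012.

April 15, 2012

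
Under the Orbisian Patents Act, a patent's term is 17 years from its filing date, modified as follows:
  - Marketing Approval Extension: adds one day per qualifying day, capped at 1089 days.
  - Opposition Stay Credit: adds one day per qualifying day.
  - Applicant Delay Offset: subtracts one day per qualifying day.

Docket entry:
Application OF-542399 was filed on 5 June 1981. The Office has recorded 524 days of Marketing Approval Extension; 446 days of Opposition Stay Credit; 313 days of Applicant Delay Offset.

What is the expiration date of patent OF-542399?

2000-03-23

Base term: filing date + 17 years → 5 June 1998.
Marketing Approval Extension: 524 days (within the 1089-day cap) → +524 days → 11 November 1999.
Opposition Stay Credit: +446 days → 30 January 2001.
Applicant Delay Offset: −313 days → 23 March 2000.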